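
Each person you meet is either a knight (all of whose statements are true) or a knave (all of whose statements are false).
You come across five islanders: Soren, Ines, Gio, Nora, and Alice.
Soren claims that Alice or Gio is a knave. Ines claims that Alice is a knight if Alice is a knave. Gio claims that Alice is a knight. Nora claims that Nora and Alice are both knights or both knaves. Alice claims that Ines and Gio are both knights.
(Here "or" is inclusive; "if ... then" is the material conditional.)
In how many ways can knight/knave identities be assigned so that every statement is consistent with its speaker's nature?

2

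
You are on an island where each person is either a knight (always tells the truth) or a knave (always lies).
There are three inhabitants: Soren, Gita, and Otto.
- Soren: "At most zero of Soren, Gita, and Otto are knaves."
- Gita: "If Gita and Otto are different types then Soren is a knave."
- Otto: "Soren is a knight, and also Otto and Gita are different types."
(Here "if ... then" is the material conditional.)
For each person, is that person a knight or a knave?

Soren is a knave, Gita is a knight, and Otto is a knave.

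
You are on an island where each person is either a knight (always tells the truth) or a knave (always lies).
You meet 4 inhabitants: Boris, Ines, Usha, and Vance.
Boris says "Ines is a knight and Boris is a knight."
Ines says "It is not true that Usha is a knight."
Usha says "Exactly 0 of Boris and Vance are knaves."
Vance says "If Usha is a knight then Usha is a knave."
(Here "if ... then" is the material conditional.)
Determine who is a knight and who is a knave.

Knights: Ines and Vance. Knaves: Boris and Usha.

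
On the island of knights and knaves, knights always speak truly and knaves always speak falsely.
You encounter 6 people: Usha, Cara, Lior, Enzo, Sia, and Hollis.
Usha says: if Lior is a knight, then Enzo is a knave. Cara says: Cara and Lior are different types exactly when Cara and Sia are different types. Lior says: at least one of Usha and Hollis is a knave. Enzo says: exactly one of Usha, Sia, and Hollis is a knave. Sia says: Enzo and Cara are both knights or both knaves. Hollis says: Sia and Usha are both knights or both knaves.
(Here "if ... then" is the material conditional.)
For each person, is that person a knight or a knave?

Knights: Usha, Sia, and Hollis. Knaves: Cara, Lior, and Enzo.

Usha (knight): "if Lior is a knight, then Enzo is a knave" — True. ✓
Cara (knave): "Cara and Lior are different types exactly when Cara and Sia are different types" — False. ✓
Lior is a knave, so "at least one of Usha and Hollis is a knave" must be False — and it is.
Since Enzo is a knave, "exactly one of Usha, Sia, and Hollis is a knave" needs to be False, which holds.
Since Sia is a knight, "Enzo and Cara are both knights or both knaves" needs to be True, which holds.
Hollis is a knight; "Sia and Usha are both knights or both knaves" is True, as required.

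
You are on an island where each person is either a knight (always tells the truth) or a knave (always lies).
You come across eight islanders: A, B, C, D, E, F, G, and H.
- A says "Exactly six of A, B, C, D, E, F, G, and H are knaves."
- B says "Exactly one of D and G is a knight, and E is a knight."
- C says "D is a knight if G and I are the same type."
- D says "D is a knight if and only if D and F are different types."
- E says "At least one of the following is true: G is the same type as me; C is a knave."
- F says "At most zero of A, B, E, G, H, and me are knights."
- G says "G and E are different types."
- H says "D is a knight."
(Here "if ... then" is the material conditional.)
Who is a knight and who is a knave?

Knights: C, D, G, and H. Knaves: A, B, E, and F.

Since A is a knave, "exactly six of A, B, C, D, E, F, G, and H are knaves" needs to be false, which holds.
B is a knave, so "exactly one of D and G is a knight, and E is a knight" must be false — and it is.
C (knight): "D is a knight if G and I are the same type" — True. ✓
Since D is a knight, "D is a knight if and only if D and F are different types" needs to be True, which holds.
As a knave, E's statement "at least one of the following is true: G is the same type as me; C is a knave" should be false; it is.
F is a knave, so "at most zero of A, B, E, G, H, and me are knights" must be false — and it is.
G is a knight; "G and E are different types" is True, as required.
Since H is a knight, "D is a knight" needs to be True, which holds.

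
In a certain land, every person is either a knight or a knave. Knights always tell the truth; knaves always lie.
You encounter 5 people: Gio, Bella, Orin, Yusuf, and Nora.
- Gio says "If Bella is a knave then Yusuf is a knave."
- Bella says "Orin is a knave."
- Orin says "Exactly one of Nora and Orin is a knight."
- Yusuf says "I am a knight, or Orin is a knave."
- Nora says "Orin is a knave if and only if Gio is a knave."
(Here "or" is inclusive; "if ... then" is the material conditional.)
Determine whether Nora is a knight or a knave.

Nora is a knave.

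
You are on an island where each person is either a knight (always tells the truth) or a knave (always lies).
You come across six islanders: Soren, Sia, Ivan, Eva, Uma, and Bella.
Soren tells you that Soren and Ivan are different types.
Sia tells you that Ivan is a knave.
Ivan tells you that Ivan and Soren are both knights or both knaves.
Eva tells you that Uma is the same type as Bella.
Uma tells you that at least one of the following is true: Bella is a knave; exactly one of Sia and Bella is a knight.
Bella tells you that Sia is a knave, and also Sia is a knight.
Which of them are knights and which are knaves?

Soren is a knight, Sia is a knight, Ivan is a knave, Eva is a knave, Uma is a knight, and Bella is a knave.

Since Soren is a knight, "Soren and Ivan are different types" needs to be true, which holds.
Sia is a knight, so "Ivan is a knave" must be true — and it is.
As a knave, Ivan's statement "Ivan and Soren are both knights or both knaves" should be False; it is.
Eva is a knave, so "Uma is the same type as Bella" must be False — and it is.
Uma is a knight, so "at least one of the following is true: Bella is a knave; exactly one of Sia and Bella is a knight" must be true — and it is.
Since Bella is a knave, "Sia is a knave, and also Sia is a knight" needs to be False, which holds.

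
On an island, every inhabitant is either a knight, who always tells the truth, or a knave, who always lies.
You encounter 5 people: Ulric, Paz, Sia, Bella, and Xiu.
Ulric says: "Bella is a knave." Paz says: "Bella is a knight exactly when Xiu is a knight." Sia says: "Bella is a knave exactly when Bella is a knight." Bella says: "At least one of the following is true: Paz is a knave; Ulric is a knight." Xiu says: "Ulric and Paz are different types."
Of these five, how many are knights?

1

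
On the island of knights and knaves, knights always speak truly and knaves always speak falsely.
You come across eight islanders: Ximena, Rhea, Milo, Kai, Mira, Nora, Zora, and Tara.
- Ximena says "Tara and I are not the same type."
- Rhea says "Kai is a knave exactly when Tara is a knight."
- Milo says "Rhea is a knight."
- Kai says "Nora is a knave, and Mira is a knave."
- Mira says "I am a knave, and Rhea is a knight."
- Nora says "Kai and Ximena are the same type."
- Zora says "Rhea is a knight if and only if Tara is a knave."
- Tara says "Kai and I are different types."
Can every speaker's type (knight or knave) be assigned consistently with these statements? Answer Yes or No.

Yes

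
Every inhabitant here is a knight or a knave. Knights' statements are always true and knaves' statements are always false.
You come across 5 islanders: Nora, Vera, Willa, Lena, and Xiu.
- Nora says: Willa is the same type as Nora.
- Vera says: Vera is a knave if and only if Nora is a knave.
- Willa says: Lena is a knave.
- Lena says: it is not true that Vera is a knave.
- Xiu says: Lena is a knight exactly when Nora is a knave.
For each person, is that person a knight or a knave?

Nora is a knight, Vera is a knave, Willa is a knight, Lena is a knave, and Xiu is a knight.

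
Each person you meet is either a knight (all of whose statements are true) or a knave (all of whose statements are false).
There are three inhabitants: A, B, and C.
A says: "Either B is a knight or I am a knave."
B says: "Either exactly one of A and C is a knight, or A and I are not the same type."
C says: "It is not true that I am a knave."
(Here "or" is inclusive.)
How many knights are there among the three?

2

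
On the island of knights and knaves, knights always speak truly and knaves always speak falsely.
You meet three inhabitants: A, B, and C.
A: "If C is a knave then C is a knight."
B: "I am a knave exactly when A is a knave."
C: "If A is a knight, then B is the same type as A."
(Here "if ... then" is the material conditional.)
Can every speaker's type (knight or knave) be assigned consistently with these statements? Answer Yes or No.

Yes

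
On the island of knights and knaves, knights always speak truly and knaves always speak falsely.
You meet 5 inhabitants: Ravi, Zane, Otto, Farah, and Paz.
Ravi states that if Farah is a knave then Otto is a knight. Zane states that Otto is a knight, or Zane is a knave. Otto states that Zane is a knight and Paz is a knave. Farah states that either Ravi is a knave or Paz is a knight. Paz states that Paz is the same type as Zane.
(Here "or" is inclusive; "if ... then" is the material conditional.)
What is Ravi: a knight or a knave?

Ravi is a knight.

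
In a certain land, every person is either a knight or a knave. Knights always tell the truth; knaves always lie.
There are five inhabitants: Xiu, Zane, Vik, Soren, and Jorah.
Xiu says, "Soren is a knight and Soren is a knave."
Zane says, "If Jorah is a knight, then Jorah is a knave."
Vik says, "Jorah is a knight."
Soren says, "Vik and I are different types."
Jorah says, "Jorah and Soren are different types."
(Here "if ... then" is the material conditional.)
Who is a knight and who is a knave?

Knights: Zane. Knaves: Xiu, Vik, Soren, and Jorah.

Suppose Xiu is a knight. Then Xiu's statement "Soren is a knight and Soren is a knave" would have to be true. Checking the 16 ways to assign the others, none is consistent with every speaker.
(For instance, with Zane=knight, Vik=knave, Soren=knave, Jorah=knave, Xiu's claim "Soren is a knight and Soren is a knave" comes out false where it would need to be true.)
So Xiu must be a knave, making "Soren is a knight and Soren is a knave" false. Taking Xiu=knave, Zane=knight, Vik=knave, Soren=knave, Jorah=knave, each remaining statement checks out:
  Zane (knight): "if Jorah is a knight, then Jorah is a knave" — true. ✓
  Vik (knave): "Jorah is a knight" — false. ✓
  Soren (knave): "Vik and I are different types" — false. ✓
  Jorah (knave): "Jorah and Soren are different types" — false. ✓
This is the unique consistent assignment.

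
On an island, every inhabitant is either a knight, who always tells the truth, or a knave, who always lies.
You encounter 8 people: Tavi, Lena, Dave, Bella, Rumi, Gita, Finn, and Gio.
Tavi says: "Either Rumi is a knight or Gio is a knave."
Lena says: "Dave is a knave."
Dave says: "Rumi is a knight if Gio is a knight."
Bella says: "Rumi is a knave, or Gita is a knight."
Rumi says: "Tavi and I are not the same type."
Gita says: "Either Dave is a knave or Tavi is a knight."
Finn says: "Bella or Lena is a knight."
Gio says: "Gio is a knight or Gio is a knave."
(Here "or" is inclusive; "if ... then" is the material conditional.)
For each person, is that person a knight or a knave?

As a knave, Tavi's statement "either Rumi is a knight or Gio is a knave" should be false; it is.
Lena (knight): "Dave is a knave" — True. ✓
Dave is a knave, so "Rumi is a knight if Gio is a knight" must be false — and it is.
Bella is a knight; "Rumi is a knave, or Gita is a knight" is True, as required.
Since Rumi is a knave, "Tavi and I are not the same type" needs to be false, which holds.
Gita is a knight; "either Dave is a knave or Tavi is a knight" is True, as required.
Finn is a knight, so "Bella or Lena is a knight" must be True — and it is.
Gio is a knight; "Gio is a knight or Gio is a knave" is True, as required.

Tavi is a knave, Lena is a knight, Dave is a knave, Bella is a knight, Rumi is a knave, Gita is a knight, Finn is a knight, and Gio is a knight.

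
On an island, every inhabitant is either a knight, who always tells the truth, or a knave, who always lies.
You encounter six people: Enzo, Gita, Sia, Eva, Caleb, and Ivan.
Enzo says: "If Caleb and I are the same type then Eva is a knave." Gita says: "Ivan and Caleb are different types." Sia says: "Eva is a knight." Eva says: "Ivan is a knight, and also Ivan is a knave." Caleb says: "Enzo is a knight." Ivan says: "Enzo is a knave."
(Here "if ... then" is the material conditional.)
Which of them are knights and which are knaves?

Enzo is a knight, so "if Caleb and I are the same type then Eva is a knave" must be True — and it is.
Gita is a knight, so "Ivan and Caleb are different types" must be True — and it is.
Since Sia is a knave, "Eva is a knight" needs to be false, which holds.
Eva is a knave, so "Ivan is a knight, and also Ivan is a knave" must be false — and it is.
Caleb is a knight, and the claim "Enzo is a knight" is indeed True.
Ivan is a knave; "Enzo is a knave" is false, as required.

Enzo is a knight, Gita is a knight, Sia is a knave, Eva is a knave, Caleb is a knight, and Ivan is a knave.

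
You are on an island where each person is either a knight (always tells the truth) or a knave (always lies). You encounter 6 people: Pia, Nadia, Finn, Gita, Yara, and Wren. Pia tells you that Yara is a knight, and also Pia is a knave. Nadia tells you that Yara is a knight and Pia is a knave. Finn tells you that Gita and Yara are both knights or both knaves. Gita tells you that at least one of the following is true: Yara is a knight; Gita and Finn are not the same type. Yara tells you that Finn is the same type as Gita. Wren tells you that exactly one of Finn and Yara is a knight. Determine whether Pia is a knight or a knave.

Consistent assignments: {Pia=knave, Nadia=knave, Finn=knave, Gita=knight, Yara=knave, Wren=knave}
In every consistent assignment, Pia is a knave.

Pia is a knave.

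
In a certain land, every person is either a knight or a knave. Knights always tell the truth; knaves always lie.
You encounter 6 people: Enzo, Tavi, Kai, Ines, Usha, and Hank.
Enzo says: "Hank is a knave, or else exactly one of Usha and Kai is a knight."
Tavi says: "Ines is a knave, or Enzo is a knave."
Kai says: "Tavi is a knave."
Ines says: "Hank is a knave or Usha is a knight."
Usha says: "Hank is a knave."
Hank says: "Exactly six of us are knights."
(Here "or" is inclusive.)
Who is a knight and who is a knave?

Enzo is a knight, Tavi is a knave, Kai is a knight, Ines is a knight, Usha is a knight, and Hank is a knave.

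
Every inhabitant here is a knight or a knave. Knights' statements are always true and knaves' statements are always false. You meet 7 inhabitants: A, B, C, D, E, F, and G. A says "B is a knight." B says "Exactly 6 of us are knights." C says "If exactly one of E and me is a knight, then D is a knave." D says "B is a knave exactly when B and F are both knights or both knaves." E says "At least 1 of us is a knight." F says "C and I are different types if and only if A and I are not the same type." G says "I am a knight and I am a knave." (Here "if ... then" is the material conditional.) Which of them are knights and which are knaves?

A is a knave, B is a knave, C is a knight, D is a knight, E is a knight, F is a knave, and G is a knave.

As a knave, A's statement "B is a knight" should be False; it is.
B is a knave, and the claim "exactly 6 of us are knights" is indeed False.
C is a knight; "if exactly one of E and me is a knight, then D is a knave" is True, as required.
Since D is a knight, "B is a knave exactly when B and F are both knights or both knaves" needs to be True, which holds.
As a knight, E's statement "at least 1 of us is a knight" should be True; it is.
Since F is a knave, "C and I are different types if and only if A and I are not the same type" needs to be False, which holds.
G (knave): "I am a knight and I am a knave" — False. ✓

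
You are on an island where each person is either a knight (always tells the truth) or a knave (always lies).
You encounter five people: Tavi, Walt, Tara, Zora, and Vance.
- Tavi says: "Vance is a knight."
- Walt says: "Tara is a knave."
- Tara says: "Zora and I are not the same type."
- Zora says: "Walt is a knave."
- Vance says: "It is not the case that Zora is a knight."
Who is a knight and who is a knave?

Tavi is a knight, Walt is a knight, Tara is a knave, Zora is a knave, and Vance is a knight.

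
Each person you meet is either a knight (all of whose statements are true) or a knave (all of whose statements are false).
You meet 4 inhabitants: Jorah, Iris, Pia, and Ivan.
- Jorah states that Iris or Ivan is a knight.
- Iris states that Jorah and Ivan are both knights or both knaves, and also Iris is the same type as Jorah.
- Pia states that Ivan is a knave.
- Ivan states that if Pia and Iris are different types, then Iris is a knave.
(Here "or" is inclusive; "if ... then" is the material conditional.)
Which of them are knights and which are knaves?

Jorah is a knight, Iris is a knave, Pia is a knave, and Ivan is a knight.

Jorah is a knight, and the claim "Iris or Ivan is a knight" is indeed True.
Iris is a knave, and the claim "Jorah and Ivan are both knights or both knaves, and also Iris is the same type as Jorah" is indeed false.
Since Pia is a knave, "Ivan is a knave" needs to be false, which holds.
Since Ivan is a knight, "if Pia and Iris are different types, then Iris is a knave" needs to be True, which holds.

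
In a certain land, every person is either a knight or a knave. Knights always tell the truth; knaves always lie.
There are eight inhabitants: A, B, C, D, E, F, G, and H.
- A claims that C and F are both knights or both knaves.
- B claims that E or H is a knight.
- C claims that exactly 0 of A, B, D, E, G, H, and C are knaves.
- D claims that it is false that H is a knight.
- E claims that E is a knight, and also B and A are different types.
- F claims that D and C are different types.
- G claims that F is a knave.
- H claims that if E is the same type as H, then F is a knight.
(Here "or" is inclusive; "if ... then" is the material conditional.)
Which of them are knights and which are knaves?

A is a knight, B is a knight, C is a knave, D is a knave, E is a knave, F is a knave, G is a knight, and H is a knight.

A is a knight, and the claim "C and F are both knights or both knaves" is indeed True.
As a knight, B's statement "E or H is a knight" should be True; it is.
C is a knave; "exactly 0 of A, B, D, E, G, H, and C are knaves" is false, as required.
Since D is a knave, "it is false that H is a knight" needs to be false, which holds.
E is a knave, so "E is a knight, and also B and A are different types" must be false — and it is.
F is a knave, so "D and C are different types" must be false — and it is.
Since G is a knight, "F is a knave" needs to be True, which holds.
H is a knight, so "if E is the same type as H, then F is a knight" must be True — and it is.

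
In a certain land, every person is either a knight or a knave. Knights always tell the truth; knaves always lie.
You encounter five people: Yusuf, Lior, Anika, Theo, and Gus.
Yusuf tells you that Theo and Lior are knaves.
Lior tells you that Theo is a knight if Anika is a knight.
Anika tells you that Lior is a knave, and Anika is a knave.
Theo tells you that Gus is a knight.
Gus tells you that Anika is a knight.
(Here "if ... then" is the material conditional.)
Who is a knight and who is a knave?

Yusuf is a knave, Lior is a knight, Anika is a knave, Theo is a knave, and Gus is a knave.

Yusuf is a knave, and the claim "Theo and Lior are knaves" is indeed False.
Since Lior is a knight, "Theo is a knight if Anika is a knight" needs to be true, which holds.
As a knave, Anika's statement "Lior is a knave, and Anika is a knave" should be False; it is.
Since Theo is a knave, "Gus is a knight" needs to be False, which holds.
Gus is a knave; "Anika is a knight" is False, as required.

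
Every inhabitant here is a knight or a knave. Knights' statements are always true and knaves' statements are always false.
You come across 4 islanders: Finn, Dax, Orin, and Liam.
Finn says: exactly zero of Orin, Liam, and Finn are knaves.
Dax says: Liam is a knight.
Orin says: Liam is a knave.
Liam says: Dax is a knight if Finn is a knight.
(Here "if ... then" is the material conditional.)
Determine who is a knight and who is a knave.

Finn is a knave, Dax is a knight, Orin is a knave, and Liam is a knight.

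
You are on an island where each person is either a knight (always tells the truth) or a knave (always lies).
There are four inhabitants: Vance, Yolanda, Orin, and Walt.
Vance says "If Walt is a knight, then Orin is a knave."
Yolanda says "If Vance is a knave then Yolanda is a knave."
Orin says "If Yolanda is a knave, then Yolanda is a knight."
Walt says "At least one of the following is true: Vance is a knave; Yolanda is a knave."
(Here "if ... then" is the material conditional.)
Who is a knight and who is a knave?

As a knight, Vance's statement "if Walt is a knight, then Orin is a knave" should be true; it is.
As a knight, Yolanda's statement "if Vance is a knave then Yolanda is a knave" should be true; it is.
Orin is a knight, so "if Yolanda is a knave, then Yolanda is a knight" must be true — and it is.
Walt is a knave, so "at least one of the following is true: Vance is a knave; Yolanda is a knave" must be false — and it is.

Knights: Vance, Yolanda, and Orin. Knaves: Walt.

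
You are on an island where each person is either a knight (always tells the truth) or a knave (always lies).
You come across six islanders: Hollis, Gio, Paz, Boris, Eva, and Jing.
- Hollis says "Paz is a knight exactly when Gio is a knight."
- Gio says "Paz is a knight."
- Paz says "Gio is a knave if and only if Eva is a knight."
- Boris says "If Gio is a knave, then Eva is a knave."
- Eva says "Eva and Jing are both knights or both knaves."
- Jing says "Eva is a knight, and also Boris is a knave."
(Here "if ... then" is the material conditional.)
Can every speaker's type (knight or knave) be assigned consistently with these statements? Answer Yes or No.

No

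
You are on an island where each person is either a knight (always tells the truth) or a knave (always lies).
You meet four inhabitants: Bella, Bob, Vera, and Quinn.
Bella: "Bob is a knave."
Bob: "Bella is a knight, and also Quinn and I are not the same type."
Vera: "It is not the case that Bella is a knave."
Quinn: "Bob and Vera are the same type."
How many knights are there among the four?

2

The unique consistent assignment is Bella=knight, Bob=knave, Vera=knight, Quinn=knave.
That has 2 knights.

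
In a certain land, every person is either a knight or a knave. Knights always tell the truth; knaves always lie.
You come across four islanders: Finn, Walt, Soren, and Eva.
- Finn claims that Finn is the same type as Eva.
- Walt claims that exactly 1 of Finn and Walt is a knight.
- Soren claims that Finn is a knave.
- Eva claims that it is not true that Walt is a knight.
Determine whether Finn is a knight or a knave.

Finn is a knave.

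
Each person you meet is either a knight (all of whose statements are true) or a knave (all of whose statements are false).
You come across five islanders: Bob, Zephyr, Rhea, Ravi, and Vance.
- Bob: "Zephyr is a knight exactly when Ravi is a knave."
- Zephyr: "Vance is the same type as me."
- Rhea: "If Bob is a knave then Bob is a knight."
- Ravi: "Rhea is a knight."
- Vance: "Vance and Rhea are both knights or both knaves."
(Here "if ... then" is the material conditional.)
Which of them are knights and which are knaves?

Bob is a knight, Zephyr is a knave, Rhea is a knight, Ravi is a knight, and Vance is a knight.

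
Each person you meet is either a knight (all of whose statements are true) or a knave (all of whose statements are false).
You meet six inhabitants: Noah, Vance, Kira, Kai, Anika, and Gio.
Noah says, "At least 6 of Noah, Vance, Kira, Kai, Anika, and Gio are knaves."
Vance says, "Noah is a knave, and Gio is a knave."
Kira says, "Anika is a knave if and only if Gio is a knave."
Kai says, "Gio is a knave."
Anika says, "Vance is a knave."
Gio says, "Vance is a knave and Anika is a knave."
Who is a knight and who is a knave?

Noah (knave): "at least 6 of Noah, Vance, Kira, Kai, Anika, and Gio are knaves" — False. ✓
As a knight, Vance's statement "Noah is a knave, and Gio is a knave" should be True; it is.
Kira is a knight, so "Anika is a knave if and only if Gio is a knave" must be True — and it is.
As a knight, Kai's statement "Gio is a knave" should be True; it is.
Since Anika is a knave, "Vance is a knave" needs to be False, which holds.
Gio (knave): "Vance is a knave and Anika is a knave" — False. ✓

Noah is a knave, Vance is a knight, Kira is a knight, Kai is a knight, Anika is a knave, and Gio is a knave.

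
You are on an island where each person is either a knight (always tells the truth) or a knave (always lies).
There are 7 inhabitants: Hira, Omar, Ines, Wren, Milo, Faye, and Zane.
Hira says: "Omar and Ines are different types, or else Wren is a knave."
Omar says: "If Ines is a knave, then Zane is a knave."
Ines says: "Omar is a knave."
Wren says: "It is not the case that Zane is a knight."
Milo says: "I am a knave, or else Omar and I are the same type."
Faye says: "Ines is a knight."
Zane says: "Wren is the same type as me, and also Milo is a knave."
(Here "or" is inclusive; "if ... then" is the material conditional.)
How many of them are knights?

The unique consistent assignment is Hira=knight, Omar=knight, Ines=knave, Wren=knight, Milo=knight, Faye=knave, Zane=knave.
That has 4 knights.

4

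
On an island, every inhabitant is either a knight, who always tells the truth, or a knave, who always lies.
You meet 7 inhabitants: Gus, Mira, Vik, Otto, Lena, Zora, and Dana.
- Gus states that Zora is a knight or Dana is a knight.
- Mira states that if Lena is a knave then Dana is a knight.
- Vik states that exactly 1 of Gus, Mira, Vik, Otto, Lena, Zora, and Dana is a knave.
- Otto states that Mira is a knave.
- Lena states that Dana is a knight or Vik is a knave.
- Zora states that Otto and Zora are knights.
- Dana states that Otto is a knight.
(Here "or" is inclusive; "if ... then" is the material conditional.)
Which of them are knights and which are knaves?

Knights: Mira and Lena. Knaves: Gus, Vik, Otto, Zora, and Dana.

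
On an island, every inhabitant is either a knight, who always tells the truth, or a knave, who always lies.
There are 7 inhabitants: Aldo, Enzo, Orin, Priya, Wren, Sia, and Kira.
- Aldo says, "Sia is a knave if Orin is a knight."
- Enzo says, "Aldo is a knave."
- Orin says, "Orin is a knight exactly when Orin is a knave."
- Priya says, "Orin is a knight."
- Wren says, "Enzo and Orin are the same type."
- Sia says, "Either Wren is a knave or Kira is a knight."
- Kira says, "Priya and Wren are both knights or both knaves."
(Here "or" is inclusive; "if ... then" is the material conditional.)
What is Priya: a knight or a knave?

Priya is a knave.

Consistent assignments: {Aldo=knight, Enzo=knave, Orin=knave, Priya=knave, Wren=knight, Sia=knave, Kira=knave}
In every consistent assignment, Priya is a knave.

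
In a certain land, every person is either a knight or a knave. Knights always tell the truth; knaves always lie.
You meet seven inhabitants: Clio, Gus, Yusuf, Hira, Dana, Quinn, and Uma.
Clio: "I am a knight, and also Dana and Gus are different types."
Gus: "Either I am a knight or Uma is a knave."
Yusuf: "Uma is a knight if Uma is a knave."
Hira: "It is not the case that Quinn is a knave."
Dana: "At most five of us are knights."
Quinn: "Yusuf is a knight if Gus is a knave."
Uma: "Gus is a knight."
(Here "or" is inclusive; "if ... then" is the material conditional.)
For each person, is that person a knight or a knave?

Clio is a knight, Gus is a knight, Yusuf is a knight, Hira is a knight, Dana is a knave, Quinn is a knight, and Uma is a knight.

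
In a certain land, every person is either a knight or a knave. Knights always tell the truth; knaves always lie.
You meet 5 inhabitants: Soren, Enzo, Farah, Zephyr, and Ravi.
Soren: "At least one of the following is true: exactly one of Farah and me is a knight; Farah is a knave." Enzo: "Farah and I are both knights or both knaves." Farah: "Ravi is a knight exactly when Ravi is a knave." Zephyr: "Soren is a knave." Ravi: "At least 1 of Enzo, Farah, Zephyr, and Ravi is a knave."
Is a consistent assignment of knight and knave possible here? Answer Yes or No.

No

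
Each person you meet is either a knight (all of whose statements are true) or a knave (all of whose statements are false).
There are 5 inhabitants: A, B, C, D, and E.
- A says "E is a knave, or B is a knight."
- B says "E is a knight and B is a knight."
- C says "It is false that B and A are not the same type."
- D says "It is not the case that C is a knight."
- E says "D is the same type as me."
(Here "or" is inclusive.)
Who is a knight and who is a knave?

A (knight): "E is a knave, or B is a knight" — True. ✓
B is a knave; "E is a knight and B is a knight" is False, as required.
C is a knave, so "it is false that B and A are not the same type" must be False — and it is.
D is a knight; "it is not the case that C is a knight" is True, as required.
Since E is a knave, "D is the same type as me" needs to be False, which holds.

Knights: A and D. Knaves: B, C, and E.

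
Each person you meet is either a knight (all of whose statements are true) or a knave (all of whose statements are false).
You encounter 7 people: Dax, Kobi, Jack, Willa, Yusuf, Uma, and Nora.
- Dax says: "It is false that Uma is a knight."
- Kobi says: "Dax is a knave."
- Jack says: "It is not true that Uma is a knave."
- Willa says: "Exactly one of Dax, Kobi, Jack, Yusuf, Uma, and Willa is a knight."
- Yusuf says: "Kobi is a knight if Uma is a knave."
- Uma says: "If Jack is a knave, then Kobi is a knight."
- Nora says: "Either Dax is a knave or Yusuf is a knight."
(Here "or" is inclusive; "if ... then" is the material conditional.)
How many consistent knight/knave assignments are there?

1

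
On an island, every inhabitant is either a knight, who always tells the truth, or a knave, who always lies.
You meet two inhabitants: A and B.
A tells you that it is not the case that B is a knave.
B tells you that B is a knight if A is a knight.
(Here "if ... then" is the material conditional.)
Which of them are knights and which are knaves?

Knights: A and B. Knaves: none.

A is a knight, and the claim "it is not the case that B is a knave" is indeed True.
B (knight): "B is a knight if A is a knight" — True. ✓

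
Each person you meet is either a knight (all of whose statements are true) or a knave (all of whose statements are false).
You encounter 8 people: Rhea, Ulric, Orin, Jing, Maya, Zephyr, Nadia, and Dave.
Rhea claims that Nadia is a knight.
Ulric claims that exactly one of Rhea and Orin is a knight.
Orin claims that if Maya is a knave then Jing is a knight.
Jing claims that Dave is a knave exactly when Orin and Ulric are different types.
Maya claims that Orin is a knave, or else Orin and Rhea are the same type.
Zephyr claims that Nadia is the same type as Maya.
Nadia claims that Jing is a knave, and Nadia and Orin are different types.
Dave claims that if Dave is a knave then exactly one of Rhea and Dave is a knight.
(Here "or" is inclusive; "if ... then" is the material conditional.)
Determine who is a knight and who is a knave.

Rhea (knave): "Nadia is a knight" — false. ✓
As a knight, Ulric's statement "exactly one of Rhea and Orin is a knight" should be True; it is.
Orin (knight): "if Maya is a knave then Jing is a knight" — True. ✓
Jing (knight): "Dave is a knave exactly when Orin and Ulric are different types" — True. ✓
As a knave, Maya's statement "Orin is a knave, or else Orin and Rhea are the same type" should be false; it is.
Zephyr is a knight, so "Nadia is the same type as Maya" must be True — and it is.
Nadia is a knave; "Jing is a knave, and Nadia and Orin are different types" is false, as required.
Dave (knight): "if Dave is a knave then exactly one of Rhea and Dave is a knight" — True. ✓

Knights: Ulric, Orin, Jing, Zephyr, and Dave. Knaves: Rhea, Maya, and Nadia.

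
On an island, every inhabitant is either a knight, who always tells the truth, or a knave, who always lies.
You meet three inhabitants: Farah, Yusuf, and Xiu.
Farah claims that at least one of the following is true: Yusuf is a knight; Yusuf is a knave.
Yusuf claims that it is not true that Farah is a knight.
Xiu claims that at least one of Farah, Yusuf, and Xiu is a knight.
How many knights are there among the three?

2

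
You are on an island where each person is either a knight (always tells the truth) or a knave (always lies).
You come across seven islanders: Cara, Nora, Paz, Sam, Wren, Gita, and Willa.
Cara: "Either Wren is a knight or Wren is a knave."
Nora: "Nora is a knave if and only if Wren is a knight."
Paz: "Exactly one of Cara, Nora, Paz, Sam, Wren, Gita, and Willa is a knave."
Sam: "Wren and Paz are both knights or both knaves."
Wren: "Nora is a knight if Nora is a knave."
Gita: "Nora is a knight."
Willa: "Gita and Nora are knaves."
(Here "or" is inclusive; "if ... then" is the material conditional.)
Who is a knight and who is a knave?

Cara is a knight, and the claim "either Wren is a knight or Wren is a knave" is indeed true.
Nora is a knave; "Nora is a knave if and only if Wren is a knight" is false, as required.
Paz is a knave, so "exactly one of Cara, Nora, Paz, Sam, Wren, Gita, and Willa is a knave" must be false — and it is.
Sam (knight): "Wren and Paz are both knights or both knaves" — true. ✓
Wren is a knave, so "Nora is a knight if Nora is a knave" must be false — and it is.
Since Gita is a knave, "Nora is a knight" needs to be false, which holds.
Willa is a knight, and the claim "Gita and Nora are knaves" is indeed true.

Cara is a knight, Nora is a knave, Paz is a knave, Sam is a knight, Wren is a knave, Gita is a knave, and Willa is a knight.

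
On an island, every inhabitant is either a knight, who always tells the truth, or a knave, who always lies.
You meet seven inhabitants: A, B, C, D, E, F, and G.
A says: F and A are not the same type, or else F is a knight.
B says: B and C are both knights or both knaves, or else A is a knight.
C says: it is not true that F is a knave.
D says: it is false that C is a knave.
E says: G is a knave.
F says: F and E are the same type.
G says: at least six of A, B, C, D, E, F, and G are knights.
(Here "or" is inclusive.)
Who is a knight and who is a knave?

Knights: A, B, and E. Knaves: C, D, F, and G.

A is a knight; "F and A are not the same type, or else F is a knight" is True, as required.
B (knight): "B and C are both knights or both knaves, or else A is a knight" — True. ✓
C is a knave, and the claim "it is not true that F is a knave" is indeed False.
D is a knave, so "it is false that C is a knave" must be False — and it is.
E (knight): "G is a knave" — True. ✓
As a knave, F's statement "F and E are the same type" should be False; it is.
As a knave, G's statement "at least six of A, B, C, D, E, F, and G are knights" should be False; it is.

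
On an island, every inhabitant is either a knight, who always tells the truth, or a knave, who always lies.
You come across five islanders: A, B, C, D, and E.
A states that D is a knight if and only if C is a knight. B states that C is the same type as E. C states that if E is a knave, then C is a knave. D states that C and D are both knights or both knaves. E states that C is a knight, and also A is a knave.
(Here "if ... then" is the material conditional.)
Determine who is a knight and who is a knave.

A is a knave, B is a knight, C is a knight, D is a knave, and E is a knight.

A is a knave, and the claim "D is a knight if and only if C is a knight" is indeed false.
B is a knight; "C is the same type as E" is true, as required.
C is a knight, so "if E is a knave, then C is a knave" must be true — and it is.
As a knave, D's statement "C and D are both knights or both knaves" should be false; it is.
Since E is a knight, "C is a knight, and also A is a knave" needs to be true, which holds.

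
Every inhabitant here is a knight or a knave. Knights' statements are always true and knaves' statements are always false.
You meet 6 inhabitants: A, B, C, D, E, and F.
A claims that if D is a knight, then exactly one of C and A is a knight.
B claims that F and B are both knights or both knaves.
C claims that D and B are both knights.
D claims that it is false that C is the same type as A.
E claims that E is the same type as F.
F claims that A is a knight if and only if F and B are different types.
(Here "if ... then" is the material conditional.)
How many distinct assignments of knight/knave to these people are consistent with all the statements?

Consistent assignments:
  A=knight, B=knave, C=knave, D=knight, E=knight, F=knight
  A=knight, B=knave, C=knave, D=knight, E=knave, F=knight

2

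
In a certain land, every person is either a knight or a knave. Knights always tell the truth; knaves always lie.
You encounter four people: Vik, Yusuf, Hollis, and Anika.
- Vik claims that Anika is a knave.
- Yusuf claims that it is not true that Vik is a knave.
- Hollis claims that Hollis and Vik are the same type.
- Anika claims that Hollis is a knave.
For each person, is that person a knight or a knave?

Vik is a knight, Yusuf is a knight, Hollis is a knight, and Anika is a knave.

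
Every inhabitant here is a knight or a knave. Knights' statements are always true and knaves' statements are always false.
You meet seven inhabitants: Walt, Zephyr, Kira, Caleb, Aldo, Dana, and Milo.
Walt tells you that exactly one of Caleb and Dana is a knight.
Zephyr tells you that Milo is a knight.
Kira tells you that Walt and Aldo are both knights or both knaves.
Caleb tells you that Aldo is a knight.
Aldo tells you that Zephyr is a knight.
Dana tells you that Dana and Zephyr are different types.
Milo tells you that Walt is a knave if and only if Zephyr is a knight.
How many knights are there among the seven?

The unique consistent assignment is Walt=knave, Zephyr=knave, Kira=knight, Caleb=knave, Aldo=knave, Dana=knave, Milo=knave.
That has 1 knight.

1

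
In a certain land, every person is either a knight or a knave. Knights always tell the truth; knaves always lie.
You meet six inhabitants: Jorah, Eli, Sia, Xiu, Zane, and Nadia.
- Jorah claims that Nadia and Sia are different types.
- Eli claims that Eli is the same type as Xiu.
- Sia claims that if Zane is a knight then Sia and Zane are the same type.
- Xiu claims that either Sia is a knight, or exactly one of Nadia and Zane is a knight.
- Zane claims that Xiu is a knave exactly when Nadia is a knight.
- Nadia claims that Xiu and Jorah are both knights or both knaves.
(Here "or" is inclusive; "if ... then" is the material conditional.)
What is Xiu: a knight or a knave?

Consistent assignments: {Jorah=knave, Eli=knight, Sia=knave, Xiu=knight, Zane=knight, Nadia=knave}; {Jorah=knave, Eli=knave, Sia=knave, Xiu=knight, Zane=knight, Nadia=knave}
In every consistent assignment, Xiu is a knight.

Xiu is a knight.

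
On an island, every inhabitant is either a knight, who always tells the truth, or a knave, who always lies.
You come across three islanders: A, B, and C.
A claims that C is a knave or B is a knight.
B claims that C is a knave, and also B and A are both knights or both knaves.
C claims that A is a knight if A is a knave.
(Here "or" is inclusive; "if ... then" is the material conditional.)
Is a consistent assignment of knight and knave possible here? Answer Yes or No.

No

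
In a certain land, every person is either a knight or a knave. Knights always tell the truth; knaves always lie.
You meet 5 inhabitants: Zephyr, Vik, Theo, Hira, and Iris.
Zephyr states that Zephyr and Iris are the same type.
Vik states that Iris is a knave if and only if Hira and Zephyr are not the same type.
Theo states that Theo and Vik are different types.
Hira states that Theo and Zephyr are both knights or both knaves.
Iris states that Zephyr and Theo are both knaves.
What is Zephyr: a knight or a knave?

Zephyr is a knave.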